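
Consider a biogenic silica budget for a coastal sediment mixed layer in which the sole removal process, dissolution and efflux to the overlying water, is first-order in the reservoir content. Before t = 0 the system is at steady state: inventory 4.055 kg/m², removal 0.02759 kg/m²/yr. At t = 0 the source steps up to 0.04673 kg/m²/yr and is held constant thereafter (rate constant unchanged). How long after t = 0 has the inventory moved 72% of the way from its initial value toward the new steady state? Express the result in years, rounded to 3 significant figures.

187 yr

τ = M₀/F₀ = 4.055/0.02759 = 147.0 yr.
The remaining gap fraction is e^(−t/τ); 72% covered ⇒ e^(−t/τ) = 0.280.
t = −τ ln(0.280) = 147.0 × 1.273 = 187.1 yr.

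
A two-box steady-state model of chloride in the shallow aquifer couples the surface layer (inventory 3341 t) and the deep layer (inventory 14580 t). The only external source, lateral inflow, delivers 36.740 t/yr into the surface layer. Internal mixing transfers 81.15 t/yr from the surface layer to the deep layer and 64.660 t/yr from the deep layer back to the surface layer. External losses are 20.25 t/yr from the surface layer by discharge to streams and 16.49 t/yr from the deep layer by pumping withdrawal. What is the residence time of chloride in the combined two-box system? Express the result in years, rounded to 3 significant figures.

488 yr

Treat the two boxes together as one reservoir: the mixing fluxes between them are internal recycling, so τ = ΣM / Σ(external losses).
M_total = 3341 + 14580 = 17921 t.
ΣF_external_out = 20.25 + 16.49 = 36.740 t/yr.
τ = M_total / ΣF_ext = 17921 / 36.740 = 487.8 yr.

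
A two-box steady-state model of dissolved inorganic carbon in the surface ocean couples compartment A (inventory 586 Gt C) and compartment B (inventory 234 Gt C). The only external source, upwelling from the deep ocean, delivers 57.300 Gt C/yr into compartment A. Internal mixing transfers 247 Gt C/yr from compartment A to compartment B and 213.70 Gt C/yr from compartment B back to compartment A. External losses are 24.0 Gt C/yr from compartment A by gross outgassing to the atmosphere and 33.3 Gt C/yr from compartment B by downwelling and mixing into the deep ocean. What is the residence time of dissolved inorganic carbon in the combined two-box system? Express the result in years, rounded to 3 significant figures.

14.3 yr

Residence time in the combined system uses the total inventory and the total *external* removal — internal exchanges between the two boxes cancel.
M_total = 586 + 234 = 820.00 Gt C.
ΣF_external_out = 24.0 + 33.3 = 57.300 Gt C/yr.
τ = M_total / ΣF_ext = 820.00 / 57.300 = 14.31 yr.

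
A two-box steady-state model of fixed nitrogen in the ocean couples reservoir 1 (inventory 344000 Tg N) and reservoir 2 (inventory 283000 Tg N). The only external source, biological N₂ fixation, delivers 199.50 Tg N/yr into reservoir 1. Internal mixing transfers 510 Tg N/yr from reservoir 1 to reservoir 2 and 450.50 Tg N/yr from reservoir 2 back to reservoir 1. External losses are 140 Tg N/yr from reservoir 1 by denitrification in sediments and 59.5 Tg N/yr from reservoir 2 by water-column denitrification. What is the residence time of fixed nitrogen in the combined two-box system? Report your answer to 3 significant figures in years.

Treat the two boxes together as one reservoir: the mixing fluxes between them are internal recycling, so τ = ΣM / Σ(external losses).
M_total = 344000 + 283000 = 627000 Tg N.
ΣF_external_out = 140 + 59.5 = 199.50 Tg N/yr.
τ = M_total / ΣF_ext = 627000 / 199.50 = 3143 yr.

3140 yr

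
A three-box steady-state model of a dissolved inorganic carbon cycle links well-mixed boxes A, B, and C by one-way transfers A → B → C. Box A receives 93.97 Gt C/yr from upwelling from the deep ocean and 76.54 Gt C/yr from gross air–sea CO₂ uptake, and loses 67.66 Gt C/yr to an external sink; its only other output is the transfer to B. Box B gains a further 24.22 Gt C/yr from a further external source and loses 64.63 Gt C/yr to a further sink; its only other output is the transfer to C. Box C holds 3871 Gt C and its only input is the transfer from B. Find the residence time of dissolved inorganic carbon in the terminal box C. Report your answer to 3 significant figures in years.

Box A: F(A→B) = (93.97 + 76.54) − 67.66 = 102.85 Gt C/yr.
Box B: F(B→C) = (102.85 + 24.22) − 64.63 = 62.440 Gt C/yr.
Box C throughput = its input = 62.440 Gt C/yr; τ = 3871 / 62.440 = 62.00 yr.

62.0 yr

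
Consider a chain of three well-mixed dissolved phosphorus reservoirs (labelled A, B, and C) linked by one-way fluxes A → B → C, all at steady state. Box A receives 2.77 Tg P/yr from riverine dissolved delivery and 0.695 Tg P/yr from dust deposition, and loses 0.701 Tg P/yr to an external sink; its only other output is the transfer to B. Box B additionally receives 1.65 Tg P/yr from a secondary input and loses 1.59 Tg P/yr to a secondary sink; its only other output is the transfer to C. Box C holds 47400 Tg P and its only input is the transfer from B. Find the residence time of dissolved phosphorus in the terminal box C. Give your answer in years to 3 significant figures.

Box A: F(A→B) = (2.77 + 0.695) − 0.701 = 2.7640 Tg P/yr.
Box B: F(B→C) = (2.7640 + 1.65) − 1.59 = 2.8240 Tg P/yr.
Box C throughput = its input = 2.8240 Tg P/yr; τ = 47400 / 2.8240 = 16780 yr.

16800 yr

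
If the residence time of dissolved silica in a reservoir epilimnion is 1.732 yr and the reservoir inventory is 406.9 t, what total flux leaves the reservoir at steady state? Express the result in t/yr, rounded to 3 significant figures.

F = M / τ = 406.9 / 1.732 = 234.9 t/yr.

235 t/yr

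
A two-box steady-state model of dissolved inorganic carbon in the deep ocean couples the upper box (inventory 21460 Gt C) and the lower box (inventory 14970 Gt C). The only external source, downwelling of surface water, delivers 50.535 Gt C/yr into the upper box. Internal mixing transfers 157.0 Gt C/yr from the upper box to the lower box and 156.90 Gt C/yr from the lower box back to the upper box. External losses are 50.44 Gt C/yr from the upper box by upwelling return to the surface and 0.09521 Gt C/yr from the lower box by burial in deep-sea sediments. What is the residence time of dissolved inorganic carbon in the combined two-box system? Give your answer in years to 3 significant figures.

For the system as a whole, the A↔B exchange is internal and contributes nothing to the throughput; only the external sinks remove mass.
M_total = 21460 + 14970 = 36430 Gt C.
ΣF_external_out = 50.44 + 0.09521 = 50.535 Gt C/yr.
τ = M_total / ΣF_ext = 36430 / 50.535 = 720.9 yr.

721 yr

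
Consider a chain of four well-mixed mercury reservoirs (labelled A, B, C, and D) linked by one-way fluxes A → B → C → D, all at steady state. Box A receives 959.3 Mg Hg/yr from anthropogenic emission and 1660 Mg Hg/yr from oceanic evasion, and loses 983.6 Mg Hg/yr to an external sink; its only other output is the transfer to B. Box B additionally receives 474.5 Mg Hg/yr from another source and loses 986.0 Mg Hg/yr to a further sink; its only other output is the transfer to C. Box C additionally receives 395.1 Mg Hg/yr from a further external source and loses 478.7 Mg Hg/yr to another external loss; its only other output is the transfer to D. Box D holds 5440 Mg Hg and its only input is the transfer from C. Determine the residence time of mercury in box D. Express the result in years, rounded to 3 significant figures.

Box A: F(A→B) = (959.3 + 1660) − 983.6 = 1635.7 Mg Hg/yr.
Box B: F(B→C) = (1635.7 + 474.5) − 986.0 = 1124.2 Mg Hg/yr.
Box C: F(C→D) = (1124.2 + 395.1) − 478.7 = 1040.6 Mg Hg/yr.
Box D throughput = its input = 1040.6 Mg Hg/yr; τ = 5440 / 1040.6 = 5.228 yr.

5.23 yr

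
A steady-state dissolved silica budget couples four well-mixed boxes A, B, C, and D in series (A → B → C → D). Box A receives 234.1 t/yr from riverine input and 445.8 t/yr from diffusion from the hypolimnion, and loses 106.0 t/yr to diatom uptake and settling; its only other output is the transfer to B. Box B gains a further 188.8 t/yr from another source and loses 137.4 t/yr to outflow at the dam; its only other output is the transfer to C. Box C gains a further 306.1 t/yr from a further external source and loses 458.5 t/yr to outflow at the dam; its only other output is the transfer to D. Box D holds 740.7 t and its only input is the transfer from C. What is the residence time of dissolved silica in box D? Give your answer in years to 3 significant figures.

1.57 yr

Box A: F(A→B) = (234.1 + 445.8) − 106.0 = 573.90 t/yr.
Box B: F(B→C) = (573.90 + 188.8) − 137.4 = 625.30 t/yr.
Box C: F(C→D) = (625.30 + 306.1) − 458.5 = 472.90 t/yr.
Box D throughput = its input = 472.90 t/yr; τ = 740.7 / 472.90 = 1.566 yr.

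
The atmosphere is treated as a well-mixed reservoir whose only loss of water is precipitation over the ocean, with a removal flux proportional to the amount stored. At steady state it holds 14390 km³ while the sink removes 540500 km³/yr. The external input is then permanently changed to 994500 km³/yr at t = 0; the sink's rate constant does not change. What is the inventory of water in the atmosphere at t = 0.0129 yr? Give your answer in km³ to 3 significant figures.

19000 km³

Residence time τ = M₀/F₀ = 0.02662 yr. The eventual steady state is M_∞ = M₀·(F₁/F₀) = 14390 × 994500/540500 = 26477 km³.
The anomaly ΔM(t) = M(t) − M_∞ decays as ΔM₀·e^(−t/τ) with ΔM₀ = 14390 − 26477 = −12090 km³.
At t = 0.0129 yr, e^(−t/τ) = e^(−0.4845) = 0.6160, so ΔM = −7445 km³ and M = 26477 − 7445 = 19032 km³.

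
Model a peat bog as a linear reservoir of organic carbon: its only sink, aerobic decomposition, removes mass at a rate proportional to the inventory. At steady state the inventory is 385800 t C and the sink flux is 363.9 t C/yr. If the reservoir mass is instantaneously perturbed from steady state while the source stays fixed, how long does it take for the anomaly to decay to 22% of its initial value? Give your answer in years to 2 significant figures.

For a linear reservoir the anomaly decays as exp(−t/τ) with τ = M/F = 385800/363.9 = 1060 yr.
exp(−t/τ) = 0.22 ⇒ t = −τ ln(0.22) = 1060 × 1.514 = 1605 yr.

1600 yr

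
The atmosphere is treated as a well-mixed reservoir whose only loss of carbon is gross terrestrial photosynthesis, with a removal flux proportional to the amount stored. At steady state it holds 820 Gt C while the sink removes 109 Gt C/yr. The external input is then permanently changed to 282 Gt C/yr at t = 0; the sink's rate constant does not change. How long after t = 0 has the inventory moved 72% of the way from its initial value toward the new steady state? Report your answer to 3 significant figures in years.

9.58 yr

τ = M₀/F₀ = 820/109 = 7.523 yr.
The remaining gap fraction is e^(−t/τ); 72% covered ⇒ e^(−t/τ) = 0.280.
t = −τ ln(0.280) = 7.523 × 1.273 = 9.576 yr.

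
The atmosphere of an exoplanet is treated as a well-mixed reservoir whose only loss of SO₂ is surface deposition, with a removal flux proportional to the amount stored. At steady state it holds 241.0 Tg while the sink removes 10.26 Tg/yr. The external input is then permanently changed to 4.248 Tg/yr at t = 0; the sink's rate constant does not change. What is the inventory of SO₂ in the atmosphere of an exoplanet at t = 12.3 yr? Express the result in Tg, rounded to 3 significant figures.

183 Tg

τ = M₀/F₀ = 241.0/10.26 = 23.49 yr; rate constant k = 1/τ.
New steady state M_∞ = F₁/k = F₁·τ = 4.248 × 23.49 = 99.782 Tg.
M(t) = M_∞ + (M₀ − M_∞)·e^(−t/τ); t/τ = 12.3/23.49 = 0.5236, so e^(−t/τ) = 0.5924.
M(t) = 99.782 + 141.2 × 0.5924 = 183.43 Tg.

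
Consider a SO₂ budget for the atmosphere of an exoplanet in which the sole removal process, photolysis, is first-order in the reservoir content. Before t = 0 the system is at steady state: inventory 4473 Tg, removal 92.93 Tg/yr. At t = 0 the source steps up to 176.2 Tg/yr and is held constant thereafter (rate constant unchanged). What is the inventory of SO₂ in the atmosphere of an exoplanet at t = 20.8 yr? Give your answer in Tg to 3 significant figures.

5880 Tg

The sink rate constant is k = F₀/M₀ = 92.93/4473 = 0.02078 yr⁻¹.
Solving dM/dt = F₁ − kM with M(0) = M₀ gives M(t) = F₁/k + (M₀ − F₁/k)·e^(−kt).
F₁/k = 176.2/0.02078 = 8481.0 Tg; kt = 0.02078 × 20.8 = 0.4321, e^(−kt) = 0.6491.
M(20.8) = 8481.0 + (4473 − 8481.0) × 0.6491 = 8481.0 − 2602 = 5879.3 Tg.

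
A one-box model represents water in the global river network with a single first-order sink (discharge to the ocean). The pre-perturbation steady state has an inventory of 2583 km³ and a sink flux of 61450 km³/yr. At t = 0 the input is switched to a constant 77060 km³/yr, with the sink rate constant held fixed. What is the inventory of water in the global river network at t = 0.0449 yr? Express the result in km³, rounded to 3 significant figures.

The sink rate constant is k = F₀/M₀ = 61450/2583 = 23.79 yr⁻¹.
Solving dM/dt = F₁ − kM with M(0) = M₀ gives M(t) = F₁/k + (M₀ − F₁/k)·e^(−kt).
F₁/k = 77060/23.79 = 3239.2 km³; kt = 23.79 × 0.0449 = 1.068, e^(−kt) = 0.3436.
M(0.0449) = 3239.2 + (2583 − 3239.2) × 0.3436 = 3239.2 − 225.5 = 3013.7 km³.

3010 km³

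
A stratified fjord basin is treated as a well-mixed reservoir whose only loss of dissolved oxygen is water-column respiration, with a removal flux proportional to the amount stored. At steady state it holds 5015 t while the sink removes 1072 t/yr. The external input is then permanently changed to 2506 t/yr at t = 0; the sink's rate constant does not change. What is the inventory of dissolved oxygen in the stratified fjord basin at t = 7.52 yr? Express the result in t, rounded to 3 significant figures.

Residence time τ = M₀/F₀ = 4.678 yr. The eventual steady state is M_∞ = M₀·(F₁/F₀) = 5015 × 2506/1072 = 11723 t.
The anomaly ΔM(t) = M(t) − M_∞ decays as ΔM₀·e^(−t/τ) with ΔM₀ = 5015 − 11723 = −6708 t.
At t = 7.52 yr, e^(−t/τ) = e^(−1.607) = 0.2004, so ΔM = −1344 t and M = 11723 − 1344 = 10379 t.

10400 t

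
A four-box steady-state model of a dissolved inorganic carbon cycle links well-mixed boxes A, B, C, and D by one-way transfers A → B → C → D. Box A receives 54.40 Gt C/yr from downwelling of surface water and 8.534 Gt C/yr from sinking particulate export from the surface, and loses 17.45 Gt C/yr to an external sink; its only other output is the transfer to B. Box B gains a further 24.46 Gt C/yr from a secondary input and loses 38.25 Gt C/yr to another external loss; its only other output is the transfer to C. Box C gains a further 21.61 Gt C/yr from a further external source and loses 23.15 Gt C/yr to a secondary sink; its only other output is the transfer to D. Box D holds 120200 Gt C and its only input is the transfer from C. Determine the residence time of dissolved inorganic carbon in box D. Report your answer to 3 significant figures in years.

Box A: F(A→B) = (54.40 + 8.534) − 17.45 = 45.484 Gt C/yr.
Box B: F(B→C) = (45.484 + 24.46) − 38.25 = 31.694 Gt C/yr.
Box C: F(C→D) = (31.694 + 21.61) − 23.15 = 30.154 Gt C/yr.
Box D throughput = its input = 30.154 Gt C/yr; τ = 120200 / 30.154 = 3986 yr.

3990 yr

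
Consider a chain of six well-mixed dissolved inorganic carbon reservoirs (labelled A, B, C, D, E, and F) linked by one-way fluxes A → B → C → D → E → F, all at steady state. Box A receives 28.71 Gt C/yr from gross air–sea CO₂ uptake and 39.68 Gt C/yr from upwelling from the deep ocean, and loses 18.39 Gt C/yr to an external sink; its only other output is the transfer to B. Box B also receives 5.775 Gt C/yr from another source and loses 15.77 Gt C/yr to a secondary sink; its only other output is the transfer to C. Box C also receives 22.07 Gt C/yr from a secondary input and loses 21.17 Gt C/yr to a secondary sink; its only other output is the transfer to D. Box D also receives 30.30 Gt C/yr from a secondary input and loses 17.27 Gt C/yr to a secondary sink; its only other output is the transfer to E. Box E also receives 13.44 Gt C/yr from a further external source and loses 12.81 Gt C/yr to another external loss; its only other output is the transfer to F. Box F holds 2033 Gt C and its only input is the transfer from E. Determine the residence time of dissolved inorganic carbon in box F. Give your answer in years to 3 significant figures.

37.3 yr

Box A: F(A→B) = (28.71 + 39.68) − 18.39 = 50.000 Gt C/yr.
Box B: F(B→C) = (50.000 + 5.775) − 15.77 = 40.005 Gt C/yr.
Box C: F(C→D) = (40.005 + 22.07) − 21.17 = 40.905 Gt C/yr.
Box D: F(D→E) = (40.905 + 30.30) − 17.27 = 53.935 Gt C/yr.
Box E: F(E→F) = (53.935 + 13.44) − 12.81 = 54.565 Gt C/yr.
Box F throughput = its input = 54.565 Gt C/yr; τ = 2033 / 54.565 = 37.26 yr.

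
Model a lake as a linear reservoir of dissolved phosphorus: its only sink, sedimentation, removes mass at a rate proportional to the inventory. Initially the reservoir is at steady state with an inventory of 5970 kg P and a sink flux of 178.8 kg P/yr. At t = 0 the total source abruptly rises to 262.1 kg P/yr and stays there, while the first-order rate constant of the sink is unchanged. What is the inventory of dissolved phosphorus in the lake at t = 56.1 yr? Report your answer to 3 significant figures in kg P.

8230 kg P

The sink rate constant is k = F₀/M₀ = 178.8/5970 = 0.02995 yr⁻¹.
Solving dM/dt = F₁ − kM with M(0) = M₀ gives M(t) = F₁/k + (M₀ − F₁/k)·e^(−kt).
F₁/k = 262.1/0.02995 = 8751.3 kg P; kt = 0.02995 × 56.1 = 1.680, e^(−kt) = 0.1863.
M(56.1) = 8751.3 + (5970 − 8751.3) × 0.1863 = 8751.3 − 518.3 = 8233.1 kg P.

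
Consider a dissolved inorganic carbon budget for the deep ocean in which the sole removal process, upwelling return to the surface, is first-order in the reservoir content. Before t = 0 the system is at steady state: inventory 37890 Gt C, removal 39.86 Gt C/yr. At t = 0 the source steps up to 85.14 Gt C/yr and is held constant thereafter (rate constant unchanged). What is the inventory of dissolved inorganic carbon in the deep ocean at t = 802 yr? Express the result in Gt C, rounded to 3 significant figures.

62400 Gt C

The sink rate constant is k = F₀/M₀ = 39.86/37890 = 0.001052 yr⁻¹.
Solving dM/dt = F₁ − kM with M(0) = M₀ gives M(t) = F₁/k + (M₀ − F₁/k)·e^(−kt).
F₁/k = 85.14/0.001052 = 80932 Gt C; kt = 0.001052 × 802 = 0.8437, e^(−kt) = 0.4301.
M(802) = 80932 + (37890 − 80932) × 0.4301 = 80932 − 18510 = 62419 Gt C.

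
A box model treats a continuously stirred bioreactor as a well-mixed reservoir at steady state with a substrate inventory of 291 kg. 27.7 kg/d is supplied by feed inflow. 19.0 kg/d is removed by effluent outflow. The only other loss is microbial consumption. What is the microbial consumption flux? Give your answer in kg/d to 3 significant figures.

8.70 kg/d

At steady state ΣF_in = ΣF_out.
ΣF_in = 27.700 kg/d.
Microbial consumption flux = ΣF_in − (19.0) = 27.700 − 19.00 = 8.700 kg/d.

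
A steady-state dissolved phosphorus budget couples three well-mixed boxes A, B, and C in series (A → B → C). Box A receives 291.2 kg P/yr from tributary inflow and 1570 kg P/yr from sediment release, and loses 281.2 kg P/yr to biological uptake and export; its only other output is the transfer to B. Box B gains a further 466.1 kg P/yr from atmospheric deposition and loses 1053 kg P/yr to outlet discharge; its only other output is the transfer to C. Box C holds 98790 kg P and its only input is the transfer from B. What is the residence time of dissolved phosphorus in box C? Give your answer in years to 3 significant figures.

99.5 yr

Box A: F(A→B) = (291.2 + 1570) − 281.2 = 1580.0 kg P/yr.
Box B: F(B→C) = (1580.0 + 466.1) − 1053 = 993.10 kg P/yr.
Box C throughput = its input = 993.10 kg P/yr; τ = 98790 / 993.10 = 99.48 yr.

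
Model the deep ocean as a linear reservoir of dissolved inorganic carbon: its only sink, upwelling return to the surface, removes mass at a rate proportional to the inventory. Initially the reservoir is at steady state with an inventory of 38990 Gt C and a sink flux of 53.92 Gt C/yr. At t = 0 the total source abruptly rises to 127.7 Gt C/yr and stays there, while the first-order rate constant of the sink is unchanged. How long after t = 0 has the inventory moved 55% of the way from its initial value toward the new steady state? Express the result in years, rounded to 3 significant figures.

577 yr

τ = M₀/F₀ = 38990/53.92 = 723.1 yr.
The remaining gap fraction is e^(−t/τ); 55% covered ⇒ e^(−t/τ) = 0.450.
t = −τ ln(0.450) = 723.1 × 0.7985 = 577.4 yr.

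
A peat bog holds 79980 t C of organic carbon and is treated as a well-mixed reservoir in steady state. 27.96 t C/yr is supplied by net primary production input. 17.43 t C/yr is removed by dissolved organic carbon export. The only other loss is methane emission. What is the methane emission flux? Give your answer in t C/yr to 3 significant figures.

10.5 t C/yr

At steady state ΣF_in = ΣF_out.
ΣF_in = 27.960 t C/yr.
Methane emission flux = ΣF_in − (17.43) = 27.960 − 17.43 = 10.53 t C/yr.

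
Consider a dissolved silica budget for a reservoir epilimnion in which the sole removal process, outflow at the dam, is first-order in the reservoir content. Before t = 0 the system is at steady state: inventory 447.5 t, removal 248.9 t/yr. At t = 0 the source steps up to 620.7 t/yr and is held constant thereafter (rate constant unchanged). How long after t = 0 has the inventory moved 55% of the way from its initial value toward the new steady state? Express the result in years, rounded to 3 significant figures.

τ = M₀/F₀ = 447.5/248.9 = 1.798 yr.
The remaining gap fraction is e^(−t/τ); 55% covered ⇒ e^(−t/τ) = 0.450.
t = −τ ln(0.450) = 1.798 × 0.7985 = 1.436 yr.

1.44 yr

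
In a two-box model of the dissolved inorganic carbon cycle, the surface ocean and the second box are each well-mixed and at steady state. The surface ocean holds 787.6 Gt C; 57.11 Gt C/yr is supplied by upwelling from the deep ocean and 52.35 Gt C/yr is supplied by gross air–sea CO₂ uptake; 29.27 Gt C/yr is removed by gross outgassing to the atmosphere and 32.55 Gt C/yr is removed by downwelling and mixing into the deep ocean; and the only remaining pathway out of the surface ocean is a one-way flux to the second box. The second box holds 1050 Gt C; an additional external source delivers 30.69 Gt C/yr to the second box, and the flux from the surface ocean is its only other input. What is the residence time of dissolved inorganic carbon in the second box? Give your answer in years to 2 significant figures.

Balance the surface ocean: ΣF_in = 57.11 + 52.35 = 109.46 Gt C/yr.
Flux to the second box = ΣF_in − (29.27 + 32.55) = 47.640 Gt C/yr.
Total input to the second box = 47.640 + 30.69 = 78.330 Gt C/yr; at steady state this equals its total output.
τ = M / F = 1050 / 78.330 = 13.40 yr.

13 yr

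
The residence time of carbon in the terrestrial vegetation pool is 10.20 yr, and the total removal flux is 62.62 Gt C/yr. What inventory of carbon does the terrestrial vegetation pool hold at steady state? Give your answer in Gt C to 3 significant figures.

τ = M/F ⇒ M = τ × F = 10.20 × 62.62 = 638.7 Gt C.

639 Gt C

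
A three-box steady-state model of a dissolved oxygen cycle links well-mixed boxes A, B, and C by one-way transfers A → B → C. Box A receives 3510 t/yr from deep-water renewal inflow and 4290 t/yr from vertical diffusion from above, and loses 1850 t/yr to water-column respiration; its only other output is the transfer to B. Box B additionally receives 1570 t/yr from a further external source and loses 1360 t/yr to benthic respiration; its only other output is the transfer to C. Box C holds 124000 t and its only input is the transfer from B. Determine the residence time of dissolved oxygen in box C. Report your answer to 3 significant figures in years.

20.1 yr

Box A: F(A→B) = (3510 + 4290) − 1850 = 5950.0 t/yr.
Box B: F(B→C) = (5950.0 + 1570) − 1360 = 6160.0 t/yr.
Box C throughput = its input = 6160.0 t/yr; τ = 124000 / 6160.0 = 20.13 yr.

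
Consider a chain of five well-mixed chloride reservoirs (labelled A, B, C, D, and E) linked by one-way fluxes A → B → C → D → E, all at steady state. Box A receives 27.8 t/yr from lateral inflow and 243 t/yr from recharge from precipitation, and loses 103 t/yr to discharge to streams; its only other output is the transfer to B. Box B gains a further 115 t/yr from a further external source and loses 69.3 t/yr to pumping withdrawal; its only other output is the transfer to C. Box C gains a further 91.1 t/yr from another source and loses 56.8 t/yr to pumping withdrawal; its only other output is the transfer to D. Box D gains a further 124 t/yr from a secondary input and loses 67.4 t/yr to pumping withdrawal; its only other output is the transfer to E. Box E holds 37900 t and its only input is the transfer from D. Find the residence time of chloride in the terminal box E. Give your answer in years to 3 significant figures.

Box A: F(A→B) = (27.8 + 243) − 103 = 167.80 t/yr.
Box B: F(B→C) = (167.80 + 115) − 69.3 = 213.50 t/yr.
Box C: F(C→D) = (213.50 + 91.1) − 56.8 = 247.80 t/yr.
Box D: F(D→E) = (247.80 + 124) − 67.4 = 304.40 t/yr.
Box E throughput = its input = 304.40 t/yr; τ = 37900 / 304.40 = 124.5 yr.

125 yr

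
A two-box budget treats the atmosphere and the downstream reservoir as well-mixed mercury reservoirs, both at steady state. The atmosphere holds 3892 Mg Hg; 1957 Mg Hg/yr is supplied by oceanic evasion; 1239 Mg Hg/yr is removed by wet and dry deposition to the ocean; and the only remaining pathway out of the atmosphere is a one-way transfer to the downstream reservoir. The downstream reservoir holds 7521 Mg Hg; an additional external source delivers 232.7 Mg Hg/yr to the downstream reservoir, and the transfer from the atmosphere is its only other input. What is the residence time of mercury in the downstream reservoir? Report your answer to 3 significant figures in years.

7.91 yr

Balance the atmosphere: ΣF_in = 1957.0 Mg Hg/yr.
Transfer to the downstream reservoir = ΣF_in − (1239) = 718.00 Mg Hg/yr.
Total input to the downstream reservoir = 718.00 + 232.7 = 950.70 Mg Hg/yr; at steady state this equals its total output.
τ = M / F = 7521 / 950.70 = 7.911 yr.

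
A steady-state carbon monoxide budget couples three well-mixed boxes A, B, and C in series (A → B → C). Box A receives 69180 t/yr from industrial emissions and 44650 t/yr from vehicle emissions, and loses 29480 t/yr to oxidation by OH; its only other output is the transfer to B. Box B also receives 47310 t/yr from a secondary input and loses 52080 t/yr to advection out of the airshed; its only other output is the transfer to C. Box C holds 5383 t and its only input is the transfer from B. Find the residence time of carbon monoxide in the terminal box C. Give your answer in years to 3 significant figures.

Box A: F(A→B) = (69180 + 44650) − 29480 = 84350 t/yr.
Box B: F(B→C) = (84350 + 47310) − 52080 = 79580 t/yr.
Box C throughput = its input = 79580 t/yr; τ = 5383 / 79580 = 0.06764 yr.

0.0676 yr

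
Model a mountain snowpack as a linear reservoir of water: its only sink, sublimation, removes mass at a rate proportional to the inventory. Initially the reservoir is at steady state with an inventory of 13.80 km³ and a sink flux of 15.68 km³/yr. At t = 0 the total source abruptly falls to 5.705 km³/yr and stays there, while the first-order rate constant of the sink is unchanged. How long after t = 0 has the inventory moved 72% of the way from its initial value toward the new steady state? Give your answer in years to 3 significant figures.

1.12 yr

τ = M₀/F₀ = 13.80/15.68 = 0.8801 yr.
The remaining gap fraction is e^(−t/τ); 72% covered ⇒ e^(−t/τ) = 0.280.
t = −τ ln(0.280) = 0.8801 × 1.273 = 1.120 yr.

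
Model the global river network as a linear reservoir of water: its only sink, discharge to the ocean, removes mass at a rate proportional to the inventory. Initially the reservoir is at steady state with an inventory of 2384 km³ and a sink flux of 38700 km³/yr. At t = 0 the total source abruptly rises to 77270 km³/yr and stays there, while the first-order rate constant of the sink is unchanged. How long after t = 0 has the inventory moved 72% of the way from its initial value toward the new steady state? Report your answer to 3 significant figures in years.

0.0784 yr

τ = M₀/F₀ = 2384/38700 = 0.06160 yr.
The remaining gap fraction is e^(−t/τ); 72% covered ⇒ e^(−t/τ) = 0.280.
t = −τ ln(0.280) = 0.06160 × 1.273 = 0.07842 yr.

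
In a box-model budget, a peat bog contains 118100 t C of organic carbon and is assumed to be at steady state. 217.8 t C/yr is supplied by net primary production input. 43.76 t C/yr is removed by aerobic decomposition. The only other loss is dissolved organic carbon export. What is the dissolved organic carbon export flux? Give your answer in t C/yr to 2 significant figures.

170 t C/yr

At steady state ΣF_in = ΣF_out.
ΣF_in = 217.80 t C/yr.
Dissolved organic carbon export flux = ΣF_in − (43.76) = 217.80 − 43.76 = 174.0 t C/yr.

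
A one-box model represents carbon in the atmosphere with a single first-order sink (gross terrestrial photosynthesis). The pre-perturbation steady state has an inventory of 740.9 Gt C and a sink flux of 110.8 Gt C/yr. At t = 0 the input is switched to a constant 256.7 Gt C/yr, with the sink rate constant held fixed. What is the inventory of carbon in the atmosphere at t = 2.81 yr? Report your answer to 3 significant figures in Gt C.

The sink rate constant is k = F₀/M₀ = 110.8/740.9 = 0.1495 yr⁻¹.
Solving dM/dt = F₁ − kM with M(0) = M₀ gives M(t) = F₁/k + (M₀ − F₁/k)·e^(−kt).
F₁/k = 256.7/0.1495 = 1716.5 Gt C; kt = 0.1495 × 2.81 = 0.4202, e^(−kt) = 0.6569.
M(2.81) = 1716.5 + (740.9 − 1716.5) × 0.6569 = 1716.5 − 640.9 = 1075.6 Gt C.

1080 Gt C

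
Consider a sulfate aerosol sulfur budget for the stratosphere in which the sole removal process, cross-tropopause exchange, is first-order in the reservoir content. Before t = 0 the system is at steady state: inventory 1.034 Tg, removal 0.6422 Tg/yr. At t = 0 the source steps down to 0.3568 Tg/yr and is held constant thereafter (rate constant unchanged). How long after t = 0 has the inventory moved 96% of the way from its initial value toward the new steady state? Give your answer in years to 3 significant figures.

τ = M₀/F₀ = 1.034/0.6422 = 1.610 yr.
The remaining gap fraction is e^(−t/τ); 96% covered ⇒ e^(−t/τ) = 0.0400.
t = −τ ln(0.0400) = 1.610 × 3.219 = 5.183 yr.

5.18 yr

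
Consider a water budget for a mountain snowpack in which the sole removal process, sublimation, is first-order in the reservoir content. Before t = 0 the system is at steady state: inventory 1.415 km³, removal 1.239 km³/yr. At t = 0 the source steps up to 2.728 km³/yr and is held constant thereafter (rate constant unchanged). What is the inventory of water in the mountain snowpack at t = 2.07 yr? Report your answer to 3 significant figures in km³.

2.84 km³

τ = M₀/F₀ = 1.415/1.239 = 1.142 yr; rate constant k = 1/τ.
New steady state M_∞ = F₁/k = F₁·τ = 2.728 × 1.142 = 3.1155 km³.
M(t) = M_∞ + (M₀ − M_∞)·e^(−t/τ); t/τ = 2.07/1.142 = 1.813, so e^(−t/τ) = 0.1632.
M(t) = 3.1155 − 1.701 × 0.1632 = 2.8379 km³.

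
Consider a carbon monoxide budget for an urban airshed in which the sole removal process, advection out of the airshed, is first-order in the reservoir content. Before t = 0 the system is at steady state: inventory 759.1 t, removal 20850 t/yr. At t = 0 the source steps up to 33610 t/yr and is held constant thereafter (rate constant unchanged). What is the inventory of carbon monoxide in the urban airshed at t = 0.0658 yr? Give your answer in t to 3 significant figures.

1150 t

τ = M₀/F₀ = 759.1/20850 = 0.03641 yr; rate constant k = 1/τ.
New steady state M_∞ = F₁/k = F₁·τ = 33610 × 0.03641 = 1223.7 t.
M(t) = M_∞ + (M₀ − M_∞)·e^(−t/τ); t/τ = 0.0658/0.03641 = 1.807, so e^(−t/τ) = 0.1641.
M(t) = 1223.7 − 464.6 × 0.1641 = 1147.4 t.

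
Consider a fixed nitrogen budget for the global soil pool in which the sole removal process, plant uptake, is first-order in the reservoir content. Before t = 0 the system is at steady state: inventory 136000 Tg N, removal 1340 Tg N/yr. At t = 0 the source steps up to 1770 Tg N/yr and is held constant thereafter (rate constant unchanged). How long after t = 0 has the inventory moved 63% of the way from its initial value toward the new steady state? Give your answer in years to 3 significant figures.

τ = M₀/F₀ = 136000/1340 = 101.5 yr.
The remaining gap fraction is e^(−t/τ); 63% covered ⇒ e^(−t/τ) = 0.370.
t = −τ ln(0.370) = 101.5 × 0.9943 = 100.9 yr.

101 yr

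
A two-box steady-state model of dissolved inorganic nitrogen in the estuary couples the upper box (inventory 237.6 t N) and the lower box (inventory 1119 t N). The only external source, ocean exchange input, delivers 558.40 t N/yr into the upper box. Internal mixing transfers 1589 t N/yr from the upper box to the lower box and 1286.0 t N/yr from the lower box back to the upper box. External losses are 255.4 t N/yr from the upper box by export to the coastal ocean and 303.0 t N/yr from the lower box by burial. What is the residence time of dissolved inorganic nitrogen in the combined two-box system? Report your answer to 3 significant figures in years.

Treat the two boxes together as one reservoir: the mixing fluxes between them are internal recycling, so τ = ΣM / Σ(external losses).
M_total = 237.6 + 1119 = 1356.6 t N.
ΣF_external_out = 255.4 + 303.0 = 558.40 t N/yr.
τ = M_total / ΣF_ext = 1356.6 / 558.40 = 2.429 yr.

2.43 yr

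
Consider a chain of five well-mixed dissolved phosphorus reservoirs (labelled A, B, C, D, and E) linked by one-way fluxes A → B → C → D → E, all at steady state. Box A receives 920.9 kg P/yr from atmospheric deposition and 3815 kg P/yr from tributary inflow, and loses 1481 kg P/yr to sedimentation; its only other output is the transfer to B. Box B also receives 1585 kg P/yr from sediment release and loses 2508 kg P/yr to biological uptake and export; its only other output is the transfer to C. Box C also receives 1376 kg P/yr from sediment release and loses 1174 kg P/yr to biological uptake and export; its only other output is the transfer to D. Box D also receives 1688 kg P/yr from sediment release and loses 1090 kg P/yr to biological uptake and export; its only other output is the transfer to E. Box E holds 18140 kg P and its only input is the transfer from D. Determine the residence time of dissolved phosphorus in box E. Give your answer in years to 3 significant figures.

Box A: F(A→B) = (920.9 + 3815) − 1481 = 3254.9 kg P/yr.
Box B: F(B→C) = (3254.9 + 1585) − 2508 = 2331.9 kg P/yr.
Box C: F(C→D) = (2331.9 + 1376) − 1174 = 2533.9 kg P/yr.
Box D: F(D→E) = (2533.9 + 1688) − 1090 = 3131.9 kg P/yr.
Box E throughput = its input = 3131.9 kg P/yr; τ = 18140 / 3131.9 = 5.792 yr.

5.79 yr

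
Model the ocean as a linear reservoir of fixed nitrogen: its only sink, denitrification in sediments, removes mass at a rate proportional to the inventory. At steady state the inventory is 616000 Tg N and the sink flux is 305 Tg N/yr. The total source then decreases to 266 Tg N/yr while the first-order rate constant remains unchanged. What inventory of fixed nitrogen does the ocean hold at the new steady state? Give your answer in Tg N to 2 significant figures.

540000 Tg N

Rate constant k = F/M = 305 / 616000 = 0.0004951 yr⁻¹.
At the new steady state, source = k·M_new ⇒ M_new = 266 / 0.0004951 = 537200 Tg N.
(Equivalently M_new = M × F_new/F_old = 616000 × 266/305.)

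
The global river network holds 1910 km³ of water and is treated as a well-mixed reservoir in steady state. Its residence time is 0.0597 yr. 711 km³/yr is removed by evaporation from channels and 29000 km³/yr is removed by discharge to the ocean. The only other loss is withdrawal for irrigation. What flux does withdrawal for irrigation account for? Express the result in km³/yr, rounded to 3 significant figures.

2280 km³/yr

Total removal F = M/τ = 1910 / 0.0597 = 31990 km³/yr.
Withdrawal for irrigation = F − (711 + 29000) = 31990 − 29710 = 2282 km³/yr.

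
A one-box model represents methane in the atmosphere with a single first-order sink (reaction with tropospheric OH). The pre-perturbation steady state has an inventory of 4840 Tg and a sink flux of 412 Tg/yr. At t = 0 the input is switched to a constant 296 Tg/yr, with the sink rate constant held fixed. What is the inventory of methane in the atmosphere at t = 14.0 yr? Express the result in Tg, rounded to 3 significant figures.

Residence time τ = M₀/F₀ = 11.75 yr. The eventual steady state is M_∞ = M₀·(F₁/F₀) = 4840 × 296/412 = 3477.3 Tg.
The anomaly ΔM(t) = M(t) − M_∞ decays as ΔM₀·e^(−t/τ) with ΔM₀ = 4840 − 3477.3 = 1363 Tg.
At t = 14.0 yr, e^(−t/τ) = e^(−1.192) = 0.3037, so ΔM = 413.8 Tg and M = 3477.3 + 413.8 = 3891.1 Tg.

3890 Tg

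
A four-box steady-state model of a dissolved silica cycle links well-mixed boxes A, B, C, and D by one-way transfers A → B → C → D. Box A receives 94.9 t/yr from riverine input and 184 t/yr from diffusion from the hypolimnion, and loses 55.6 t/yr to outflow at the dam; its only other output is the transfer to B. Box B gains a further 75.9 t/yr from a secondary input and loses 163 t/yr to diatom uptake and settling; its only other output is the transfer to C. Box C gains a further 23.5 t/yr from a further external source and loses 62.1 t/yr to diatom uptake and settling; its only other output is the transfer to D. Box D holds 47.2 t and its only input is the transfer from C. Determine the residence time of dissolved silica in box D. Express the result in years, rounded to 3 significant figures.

Box A: F(A→B) = (94.9 + 184) − 55.6 = 223.30 t/yr.
Box B: F(B→C) = (223.30 + 75.9) − 163 = 136.20 t/yr.
Box C: F(C→D) = (136.20 + 23.5) − 62.1 = 97.600 t/yr.
Box D throughput = its input = 97.600 t/yr; τ = 47.2 / 97.600 = 0.4836 yr.

0.484 yr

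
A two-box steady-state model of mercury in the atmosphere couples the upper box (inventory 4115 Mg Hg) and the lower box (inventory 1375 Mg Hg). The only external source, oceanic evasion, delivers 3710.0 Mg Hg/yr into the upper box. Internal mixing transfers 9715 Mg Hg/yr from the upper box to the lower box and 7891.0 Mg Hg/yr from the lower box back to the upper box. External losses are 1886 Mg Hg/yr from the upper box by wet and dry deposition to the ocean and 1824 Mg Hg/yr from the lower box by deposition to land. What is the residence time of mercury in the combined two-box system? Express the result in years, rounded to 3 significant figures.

Treat the two boxes together as one reservoir: the mixing fluxes between them are internal recycling, so τ = ΣM / Σ(external losses).
M_total = 4115 + 1375 = 5490.0 Mg Hg.
ΣF_external_out = 1886 + 1824 = 3710.0 Mg Hg/yr.
τ = M_total / ΣF_ext = 5490.0 / 3710.0 = 1.480 yr.

1.48 yr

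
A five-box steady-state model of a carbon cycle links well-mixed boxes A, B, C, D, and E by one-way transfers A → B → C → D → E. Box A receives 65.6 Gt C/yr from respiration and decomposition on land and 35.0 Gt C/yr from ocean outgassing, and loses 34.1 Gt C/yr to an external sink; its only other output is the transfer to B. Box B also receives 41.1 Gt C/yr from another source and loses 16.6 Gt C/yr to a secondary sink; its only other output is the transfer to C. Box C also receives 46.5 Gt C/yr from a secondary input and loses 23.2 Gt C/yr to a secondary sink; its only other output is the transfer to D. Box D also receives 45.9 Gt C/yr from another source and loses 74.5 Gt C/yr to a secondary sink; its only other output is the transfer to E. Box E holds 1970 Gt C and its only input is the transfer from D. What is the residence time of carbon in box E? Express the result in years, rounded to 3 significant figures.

23.0 yr

Box A: F(A→B) = (65.6 + 35.0) − 34.1 = 66.500 Gt C/yr.
Box B: F(B→C) = (66.500 + 41.1) − 16.6 = 91.000 Gt C/yr.
Box C: F(C→D) = (91.000 + 46.5) − 23.2 = 114.30 Gt C/yr.
Box D: F(D→E) = (114.30 + 45.9) − 74.5 = 85.700 Gt C/yr.
Box E throughput = its input = 85.700 Gt C/yr; τ = 1970 / 85.700 = 22.99 yr.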